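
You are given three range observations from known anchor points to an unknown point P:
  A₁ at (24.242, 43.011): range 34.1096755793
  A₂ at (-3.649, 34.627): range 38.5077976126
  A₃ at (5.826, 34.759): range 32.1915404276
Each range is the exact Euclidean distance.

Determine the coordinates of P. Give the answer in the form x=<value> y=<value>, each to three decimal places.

eq1: (x − 24.242)² + (y − 43.011)² = 34.1096755793²
eq2: (x + 3.649)² + (y − 34.627)² = 38.5077976126²
eq3: (x − 5.826)² + (y − 34.759)² = 32.1915404276²
eq1−eq2, eq1−eq3 (x²,y² cancel):
  -55.782·x − 16.768·y = -1544.656864
  -36.832·x − 16.504·y = -1068.315635
det = -55.782·-16.504 − -16.768·-36.832 = 303.027152
x = (-1544.656864·-16.504 − -16.768·-1068.315635) / 303.027152 = 25.012611
y = (-55.782·-1068.315635 − -1544.656864·-36.832) / 303.027152 = 8.910030

x=25.013 y=8.910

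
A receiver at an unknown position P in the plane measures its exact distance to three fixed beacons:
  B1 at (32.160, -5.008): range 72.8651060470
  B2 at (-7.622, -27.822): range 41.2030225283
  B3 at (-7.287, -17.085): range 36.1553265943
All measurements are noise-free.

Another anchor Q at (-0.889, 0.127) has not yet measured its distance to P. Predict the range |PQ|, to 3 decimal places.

39.936

eq1: (x − 32.160)² + (y + 5.008)² = 72.8651060470²
eq2: (x + 7.622)² + (y + 27.822)² = 41.2030225283²
eq3: (x + 7.287)² + (y + 17.085)² = 36.1553265943²
eq2−eq1, eq2−eq3 (x²,y² cancel):
  79.564·x + 45.628·y = -3384.447518
  0.670·x + 21.474·y = -96.679550
det = 79.564·21.474 − 45.628·0.670 = 1677.986576
x = (-3384.447518·21.474 − 45.628·-96.679550) / 1677.986576 = -40.683479
y = (79.564·-96.679550 − -3384.447518·0.670) / 1677.986576 = -3.232822
|P − Q| = √((-40.683479 − -0.889)² + (-3.232822 − 0.127)²) = 39.936061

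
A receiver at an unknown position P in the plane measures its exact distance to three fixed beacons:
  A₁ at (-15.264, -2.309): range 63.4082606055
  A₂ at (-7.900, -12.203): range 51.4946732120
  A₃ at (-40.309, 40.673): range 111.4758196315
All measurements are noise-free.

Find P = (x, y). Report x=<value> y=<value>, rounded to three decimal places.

x=33.409 y=-42.948

eq1: (x + 15.264)² + (y + 2.309)² = 63.4082606055²
eq2: (x + 7.900)² + (y + 12.203)² = 51.4946732120²
eq3: (x + 40.309)² + (y − 40.673)² = 111.4758196315²
eq2−eq1, eq2−eq3 (x²,y² cancel):
  -14.728·x + 19.788·y = -1341.908176
  -64.818·x + 105.752·y = -6707.371792
det = -14.728·105.752 − 19.788·-64.818 = -274.896872
x = (-1341.908176·105.752 − 19.788·-6707.371792) / -274.896872 = 33.408894
y = (-14.728·-6707.371792 − -1341.908176·-64.818) / -274.896872 = -42.948352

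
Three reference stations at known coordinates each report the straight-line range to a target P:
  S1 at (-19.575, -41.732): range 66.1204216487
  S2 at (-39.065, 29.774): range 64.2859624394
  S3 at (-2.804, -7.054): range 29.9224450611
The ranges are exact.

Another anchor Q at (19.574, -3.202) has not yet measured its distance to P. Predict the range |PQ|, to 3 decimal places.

13.110

eq1: (x + 19.575)² + (y + 41.732)² = 66.1204216487²
eq2: (x + 39.065)² + (y − 29.774)² = 64.2859624394²
eq3: (x + 2.804)² + (y + 7.054)² = 29.9224450611²
eq3−eq2, eq3−eq1 (x²,y² cancel):
  -72.522·x + 73.656·y = -882.388279
  -33.542·x − 69.356·y = -1409.438324
det = -72.522·-69.356 − 73.656·-33.542 = 7500.405384
x = (-882.388279·-69.356 − 73.656·-1409.438324) / 7500.405384 = 22.000479
y = (-72.522·-1409.438324 − -882.388279·-33.542) / 7500.405384 = 9.681906
|P − Q| = √((22.000479 − 19.574)² + (9.681906 − -3.202)²) = 13.110409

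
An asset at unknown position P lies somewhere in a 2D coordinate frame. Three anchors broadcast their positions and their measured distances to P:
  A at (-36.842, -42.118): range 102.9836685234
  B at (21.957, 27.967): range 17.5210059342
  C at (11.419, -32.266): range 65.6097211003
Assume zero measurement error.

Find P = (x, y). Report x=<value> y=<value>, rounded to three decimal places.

eq1: (x + 36.842)² + (y + 42.118)² = 102.9836685234²
eq2: (x − 21.957)² + (y − 27.967)² = 17.5210059342²
eq3: (x − 11.419)² + (y + 32.266)² = 65.6097211003²
eq3−eq1, eq3−eq2 (x²,y² cancel):
  -96.522·x − 19.704·y = -4341.229909
  21.076·x + 120.466·y = 4090.424475
det = -96.522·120.466 − -19.704·21.076 = -11212.337748
x = (-4341.229909·120.466 − -19.704·4090.424475) / -11212.337748 = 39.454116
y = (-96.522·4090.424475 − -4341.229909·21.076) / -11212.337748 = 27.052359

x=39.454 y=27.052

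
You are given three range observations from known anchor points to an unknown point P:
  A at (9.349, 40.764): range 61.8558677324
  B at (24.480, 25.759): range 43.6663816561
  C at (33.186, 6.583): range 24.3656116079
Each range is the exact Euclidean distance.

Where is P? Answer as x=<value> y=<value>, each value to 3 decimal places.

x=29.937 y=-17.565

eq1: (x − 9.349)² + (y − 40.764)² = 61.8558677324²
eq2: (x − 24.480)² + (y − 25.759)² = 43.6663816561²
eq3: (x − 33.186)² + (y − 6.583)² = 24.3656116079²
eq2−eq1, eq2−eq3 (x²,y² cancel):
  -30.262·x + 30.010·y = -1433.084470
  17.412·x − 38.352·y = 1194.919862
det = -30.262·-38.352 − 30.010·17.412 = 638.074104
x = (-1433.084470·-38.352 − 30.010·1194.919862) / 638.074104 = 29.937135
y = (-30.262·1194.919862 − -1433.084470·17.412) / 638.074104 = -17.565041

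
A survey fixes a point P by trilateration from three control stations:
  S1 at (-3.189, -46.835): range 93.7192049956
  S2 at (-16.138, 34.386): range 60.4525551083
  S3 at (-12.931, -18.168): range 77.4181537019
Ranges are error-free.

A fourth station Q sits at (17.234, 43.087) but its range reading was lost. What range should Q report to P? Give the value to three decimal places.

28.578

eq1: (x + 3.189)² + (y + 46.835)² = 93.7192049956²
eq2: (x + 16.138)² + (y − 34.386)² = 60.4525551083²
eq3: (x + 12.931)² + (y + 18.168)² = 77.4181537019²
eq1−eq2, eq1−eq3 (x²,y² cancel):
  -25.898·x + 162.442·y = 4367.923060
  -19.484·x + 57.334·y = 1083.318901
det = -25.898·57.334 − 162.442·-19.484 = 1680.183996
x = (4367.923060·57.334 − 162.442·1083.318901) / 1680.183996 = 44.313011
y = (-25.898·1083.318901 − 4367.923060·-19.484) / 1680.183996 = 33.953912
|P − Q| = √((44.313011 − 17.234)² + (33.953912 − 43.087)²) = 28.577721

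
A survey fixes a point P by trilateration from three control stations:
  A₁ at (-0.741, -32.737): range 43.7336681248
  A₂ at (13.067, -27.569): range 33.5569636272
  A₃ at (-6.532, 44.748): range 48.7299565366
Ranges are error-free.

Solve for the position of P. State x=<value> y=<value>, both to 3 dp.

eq1: (x + 0.741)² + (y + 32.737)² = 43.7336681248²
eq2: (x − 13.067)² + (y + 27.569)² = 33.5569636272²
eq3: (x + 6.532)² + (y − 44.748)² = 48.7299565366²
eq2−eq1, eq2−eq3 (x²,y² cancel):
  -27.616·x − 10.336·y = -645.099920
  -39.198·x + 144.634·y = -134.284578
det = -27.616·144.634 − -10.336·-39.198 = -4399.363072
x = (-645.099920·144.634 − -10.336·-134.284578) / -4399.363072 = 21.523876
y = (-27.616·-134.284578 − -645.099920·-39.198) / -4399.363072 = 4.904852

x=21.524 y=4.905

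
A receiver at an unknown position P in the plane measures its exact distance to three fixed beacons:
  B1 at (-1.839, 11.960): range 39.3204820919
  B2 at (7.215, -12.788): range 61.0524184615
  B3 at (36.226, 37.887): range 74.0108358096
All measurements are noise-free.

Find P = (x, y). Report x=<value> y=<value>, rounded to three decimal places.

x=-37.255 y=29.043

eq1: (x + 1.839)² + (y − 11.960)² = 39.3204820919²
eq2: (x − 7.215)² + (y + 12.788)² = 61.0524184615²
eq3: (x − 36.226)² + (y − 37.887)² = 74.0108358096²
eq3−eq2, eq3−eq1 (x²,y² cancel):
  -58.022·x − 101.350·y = -781.952659
  -76.130·x − 51.854·y = 1330.179181
det = -58.022·-51.854 − -101.350·-76.130 = -4707.102712
x = (-781.952659·-51.854 − -101.350·1330.179181) / -4707.102712 = -37.254558
y = (-58.022·1330.179181 − -781.952659·-76.130) / -4707.102712 = 29.043282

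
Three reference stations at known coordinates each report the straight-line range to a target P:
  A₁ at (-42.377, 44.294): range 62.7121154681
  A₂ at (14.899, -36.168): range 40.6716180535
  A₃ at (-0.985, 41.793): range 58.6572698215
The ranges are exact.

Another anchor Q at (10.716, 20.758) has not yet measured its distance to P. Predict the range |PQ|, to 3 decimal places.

45.825

eq1: (x + 42.377)² + (y − 44.294)² = 62.7121154681²
eq2: (x − 14.899)² + (y + 36.168)² = 40.6716180535²
eq3: (x + 0.985)² + (y − 41.793)² = 58.6572698215²
eq3−eq2, eq3−eq1 (x²,y² cancel):
  31.768·x − 155.922·y = 1568.974139
  -82.784·x + 5.002·y = 1518.009367
det = 31.768·5.002 − -155.922·-82.784 = -12748.943312
x = (1568.974139·5.002 − -155.922·1518.009367) / -12748.943312 = -19.181124
y = (31.768·1518.009367 − 1568.974139·-82.784) / -12748.943312 = -13.970576
|P − Q| = √((-19.181124 − 10.716)² + (-13.970576 − 20.758)²) = 45.824797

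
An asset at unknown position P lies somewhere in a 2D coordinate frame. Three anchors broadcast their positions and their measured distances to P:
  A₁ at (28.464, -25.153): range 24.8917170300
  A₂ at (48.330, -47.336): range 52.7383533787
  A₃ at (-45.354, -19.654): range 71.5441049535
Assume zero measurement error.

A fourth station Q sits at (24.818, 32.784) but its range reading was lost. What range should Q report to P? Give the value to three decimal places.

33.537

eq1: (x − 28.464)² + (y + 25.153)² = 24.8917170300²
eq2: (x − 48.330)² + (y + 47.336)² = 52.7383533787²
eq3: (x + 45.354)² + (y + 19.654)² = 71.5441049535²
eq3−eq1, eq3−eq2 (x²,y² cancel):
  147.636·x − 10.998·y = 3498.569050
  187.368·x − 55.364·y = 4470.445801
det = 147.636·-55.364 − -10.998·187.368 = -6113.046240
x = (3498.569050·-55.364 − -10.998·4470.445801) / -6113.046240 = 23.642683
y = (147.636·4470.445801 − 3498.569050·187.368) / -6113.046240 = -0.732671
|P − Q| = √((23.642683 − 24.818)² + (-0.732671 − 32.784)²) = 33.537272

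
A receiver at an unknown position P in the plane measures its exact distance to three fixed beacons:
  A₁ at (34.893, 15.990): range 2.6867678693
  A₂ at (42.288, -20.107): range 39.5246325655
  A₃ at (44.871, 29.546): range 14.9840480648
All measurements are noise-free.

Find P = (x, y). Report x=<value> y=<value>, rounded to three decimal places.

eq1: (x − 34.893)² + (y − 15.990)² = 2.6867678693²
eq2: (x − 42.288)² + (y + 20.107)² = 39.5246325655²
eq3: (x − 44.871)² + (y − 29.546)² = 14.9840480648²
eq3−eq1, eq3−eq2 (x²,y² cancel):
  -19.956·x − 27.112·y = -1195.868233
  -5.166·x − 99.306·y = -2031.481247
det = -19.956·-99.306 − -27.112·-5.166 = 1841.689944
x = (-1195.868233·-99.306 − -27.112·-2031.481247) / 1841.689944 = 34.576597
y = (-19.956·-2031.481247 − -1195.868233·-5.166) / 1841.689944 = 18.658072

x=34.577 y=18.658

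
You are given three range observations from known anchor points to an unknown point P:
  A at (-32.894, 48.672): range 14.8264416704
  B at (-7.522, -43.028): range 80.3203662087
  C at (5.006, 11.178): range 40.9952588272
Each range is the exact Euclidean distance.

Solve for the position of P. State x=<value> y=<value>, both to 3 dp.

eq1: (x + 32.894)² + (y − 48.672)² = 14.8264416704²
eq2: (x + 7.522)² + (y + 43.028)² = 80.3203662087²
eq3: (x − 5.006)² + (y − 11.178)² = 40.9952588272²
eq2−eq1, eq2−eq3 (x²,y² cancel):
  -50.744·x + 183.400·y = 7774.527407
  25.056·x + 108.412·y = 3012.768434
det = -50.744·108.412 − 183.400·25.056 = -10096.528928
x = (7774.527407·108.412 − 183.400·3012.768434) / -10096.528928 = -28.753479
y = (-50.744·3012.768434 − 7774.527407·25.056) / -10096.528928 = 34.435446

x=-28.753 y=34.435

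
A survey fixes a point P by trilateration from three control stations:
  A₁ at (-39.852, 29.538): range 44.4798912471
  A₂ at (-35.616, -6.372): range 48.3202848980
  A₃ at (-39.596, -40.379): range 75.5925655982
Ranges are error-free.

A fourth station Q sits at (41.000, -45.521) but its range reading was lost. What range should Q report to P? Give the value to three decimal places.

eq1: (x + 39.852)² + (y − 29.538)² = 44.4798912471²
eq2: (x + 35.616)² + (y + 6.372)² = 48.3202848980²
eq3: (x + 39.596)² + (y + 40.379)² = 75.5925655982²
eq1−eq2, eq1−eq3 (x²,y² cancel):
  8.472·x − 71.820·y = -1507.962715
  0.512·x − 139.834·y = -2998.143739
det = 8.472·-139.834 − -71.820·0.512 = -1147.901808
x = (-1507.962715·-139.834 − -71.820·-2998.143739) / -1147.901808 = 3.887288
y = (8.472·-2998.143739 − -1507.962715·0.512) / -1147.901808 = 21.454968
|P − Q| = √((3.887288 − 41.000)² + (21.454968 − -45.521)²) = 76.571102

76.571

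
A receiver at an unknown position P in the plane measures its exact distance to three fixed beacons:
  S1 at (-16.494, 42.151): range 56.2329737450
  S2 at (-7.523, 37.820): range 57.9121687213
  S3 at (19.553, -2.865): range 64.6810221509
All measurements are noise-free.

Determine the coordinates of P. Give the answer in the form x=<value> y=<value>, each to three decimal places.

x=-45.037 y=-6.300

eq1: (x + 16.494)² + (y − 42.151)² = 56.2329737450²
eq2: (x + 7.523)² + (y − 37.820)² = 57.9121687213²
eq3: (x − 19.553)² + (y + 2.865)² = 64.6810221509²
eq1−eq2, eq1−eq3 (x²,y² cancel):
  17.942·x − 8.662·y = -753.482858
  72.094·x − 90.032·y = -2679.718093
det = 17.942·-90.032 − -8.662·72.094 = -990.875916
x = (-753.482858·-90.032 − -8.662·-2679.718093) / -990.875916 = -45.036770
y = (17.942·-2679.718093 − -753.482858·72.094) / -990.875916 = -6.299569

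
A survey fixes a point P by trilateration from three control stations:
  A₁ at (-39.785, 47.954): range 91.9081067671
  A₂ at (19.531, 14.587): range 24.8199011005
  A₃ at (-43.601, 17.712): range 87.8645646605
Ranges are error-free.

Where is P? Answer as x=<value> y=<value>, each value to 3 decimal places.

eq1: (x + 39.785)² + (y − 47.954)² = 91.9081067671²
eq2: (x − 19.531)² + (y − 14.587)² = 24.8199011005²
eq3: (x + 43.601)² + (y − 17.712)² = 87.8645646605²
eq1−eq2, eq1−eq3 (x²,y² cancel):
  118.632·x − 66.734·y = 4542.880788
  -7.632·x − 60.484·y = -940.751829
det = 118.632·-60.484 − -66.734·-7.632 = -7684.651776
x = (4542.880788·-60.484 − -66.734·-940.751829) / -7684.651776 = 43.925443
y = (118.632·-940.751829 − 4542.880788·-7.632) / -7684.651776 = 10.011124

x=43.925 y=10.011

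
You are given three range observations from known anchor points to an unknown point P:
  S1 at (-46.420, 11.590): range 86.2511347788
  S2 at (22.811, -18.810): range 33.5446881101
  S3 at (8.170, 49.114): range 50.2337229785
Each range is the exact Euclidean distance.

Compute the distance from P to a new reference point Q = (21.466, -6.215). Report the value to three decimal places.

eq1: (x + 46.420)² + (y − 11.590)² = 86.2511347788²
eq2: (x − 22.811)² + (y + 18.810)² = 33.5446881101²
eq3: (x − 8.170)² + (y − 49.114)² = 50.2337229785²
eq1−eq2, eq1−eq3 (x²,y² cancel):
  138.462·x − 60.800·y = 4899.025471
  109.180·x + 75.048·y = 5105.620722
det = 138.462·75.048 − -60.800·109.180 = 17029.440176
x = (4899.025471·75.048 − -60.800·5105.620722) / 17029.440176 = 39.818326
y = (138.462·5105.620722 − 4899.025471·109.180) / 17029.440176 = 10.103612
|P − Q| = √((39.818326 − 21.466)² + (10.103612 − -6.215)²) = 24.558196

24.558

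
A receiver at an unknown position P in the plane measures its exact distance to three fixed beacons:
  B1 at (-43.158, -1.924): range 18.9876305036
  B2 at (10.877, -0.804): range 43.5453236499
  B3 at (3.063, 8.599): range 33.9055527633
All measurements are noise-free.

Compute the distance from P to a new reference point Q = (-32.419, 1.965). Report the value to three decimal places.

10.535

eq1: (x + 43.158)² + (y + 1.924)² = 18.9876305036²
eq2: (x − 10.877)² + (y + 0.804)² = 43.5453236499²
eq3: (x − 3.063)² + (y − 8.599)² = 33.9055527633²
eq1−eq2, eq1−eq3 (x²,y² cancel):
  108.070·x + 2.240·y = -3283.024295
  92.442·x + 21.046·y = -2572.046366
det = 108.070·21.046 − 2.240·92.442 = 2067.371140
x = (-3283.024295·21.046 − 2.240·-2572.046366) / 2067.371140 = -30.634628
y = (108.070·-2572.046366 − -3283.024295·92.442) / 2067.371140 = 12.348185
|P − Q| = √((-30.634628 − -32.419)² + (12.348185 − 1.965)²) = 10.535393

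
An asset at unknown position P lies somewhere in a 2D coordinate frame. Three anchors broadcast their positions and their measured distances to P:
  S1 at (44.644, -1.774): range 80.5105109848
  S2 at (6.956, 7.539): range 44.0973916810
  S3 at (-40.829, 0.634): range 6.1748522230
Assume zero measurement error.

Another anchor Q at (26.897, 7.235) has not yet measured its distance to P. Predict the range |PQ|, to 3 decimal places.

eq1: (x − 44.644)² + (y + 1.774)² = 80.5105109848²
eq2: (x − 6.956)² + (y − 7.539)² = 44.0973916810²
eq3: (x + 40.829)² + (y − 0.634)² = 6.1748522230²
eq1−eq3, eq1−eq2 (x²,y² cancel):
  -170.946·x + 4.816·y = 6114.988964
  -75.376·x + 18.626·y = 2646.351071
det = -170.946·18.626 − 4.816·-75.376 = -2821.029380
x = (6114.988964·18.626 − 4.816·2646.351071) / -2821.029380 = -35.856754
y = (-170.946·2646.351071 − 6114.988964·-75.376) / -2821.029380 = -3.027362
|P − Q| = √((-35.856754 − 26.897)² + (-3.027362 − 7.235)²) = 63.587340

63.587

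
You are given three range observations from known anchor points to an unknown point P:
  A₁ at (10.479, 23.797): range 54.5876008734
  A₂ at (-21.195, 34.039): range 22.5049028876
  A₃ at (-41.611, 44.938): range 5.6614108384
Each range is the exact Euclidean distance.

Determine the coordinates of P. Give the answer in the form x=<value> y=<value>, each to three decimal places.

x=-37.852 y=49.172

eq1: (x − 10.479)² + (y − 23.797)² = 54.5876008734²
eq2: (x + 21.195)² + (y − 34.039)² = 22.5049028876²
eq3: (x + 41.611)² + (y − 44.938)² = 5.6614108384²
eq1−eq2, eq1−eq3 (x²,y² cancel):
  -63.348·x + 20.484·y = 3405.110411
  -104.180·x + 42.282·y = 6022.547111
det = -63.348·42.282 − 20.484·-104.180 = -544.457016
x = (3405.110411·42.282 − 20.484·6022.547111) / -544.457016 = -37.852434
y = (-63.348·6022.547111 − 3405.110411·-104.180) / -544.457016 = 49.171764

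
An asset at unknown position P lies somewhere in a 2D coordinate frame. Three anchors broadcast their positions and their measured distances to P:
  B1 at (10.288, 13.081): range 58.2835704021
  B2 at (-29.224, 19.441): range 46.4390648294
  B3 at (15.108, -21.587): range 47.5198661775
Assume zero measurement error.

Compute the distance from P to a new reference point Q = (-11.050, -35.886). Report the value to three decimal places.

22.897

eq1: (x − 10.288)² + (y − 13.081)² = 58.2835704021²
eq2: (x + 29.224)² + (y − 19.441)² = 46.4390648294²
eq3: (x − 15.108)² + (y + 21.587)² = 47.5198661775²
eq3−eq2, eq3−eq1 (x²,y² cancel):
  -88.664·x + 82.056·y = 639.295363
  -9.640·x + 69.336·y = -1556.131625
det = -88.664·69.336 − 82.056·-9.640 = -5356.587264
x = (639.295363·69.336 − 82.056·-1556.131625) / -5356.587264 = -32.113006
y = (-88.664·-1556.131625 − 639.295363·-9.640) / -5356.587264 = -26.908114
|P − Q| = √((-32.113006 − -11.050)² + (-26.908114 − -35.886)²) = 22.896564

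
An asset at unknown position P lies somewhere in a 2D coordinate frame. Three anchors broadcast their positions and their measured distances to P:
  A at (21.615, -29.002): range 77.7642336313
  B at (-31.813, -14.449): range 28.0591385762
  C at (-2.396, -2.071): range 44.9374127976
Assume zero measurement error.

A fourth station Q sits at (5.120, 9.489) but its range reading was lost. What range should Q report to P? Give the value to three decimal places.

eq1: (x − 21.615)² + (y + 29.002)² = 77.7642336313²
eq2: (x + 31.813)² + (y + 14.449)² = 28.0591385762²
eq3: (x + 2.396)² + (y + 2.071)² = 44.9374127976²
eq2−eq1, eq2−eq3 (x²,y² cancel):
  106.856·x − 29.106·y = -5172.477116
  58.834·x + 24.756·y = -2442.866524
det = 106.856·24.756 − -29.106·58.834 = 4357.749540
x = (-5172.477116·24.756 − -29.106·-2442.866524) / 4357.749540 = -45.700634
y = (106.856·-2442.866524 − -5172.477116·58.834) / 4357.749540 = 9.932322
|P − Q| = √((-45.700634 − 5.120)² + (9.932322 − 9.489)²) = 50.822568

50.823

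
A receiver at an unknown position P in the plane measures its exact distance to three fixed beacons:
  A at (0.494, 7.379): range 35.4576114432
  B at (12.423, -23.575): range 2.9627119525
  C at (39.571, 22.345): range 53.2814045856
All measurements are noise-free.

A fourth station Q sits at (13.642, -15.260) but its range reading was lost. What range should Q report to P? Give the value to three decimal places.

9.797

eq1: (x − 0.494)² + (y − 7.379)² = 35.4576114432²
eq2: (x − 12.423)² + (y + 23.575)² = 2.9627119525²
eq3: (x − 39.571)² + (y − 22.345)² = 53.2814045856²
eq2−eq3, eq2−eq1 (x²,y² cancel):
  54.296·x + 91.840·y = -1475.078901
  -23.858·x + 61.908·y = -1903.882424
det = 54.296·61.908 − 91.840·-23.858 = 5552.475488
x = (-1475.078901·61.908 − 91.840·-1903.882424) / 5552.475488 = 15.044349
y = (54.296·-1903.882424 − -1475.078901·-23.858) / 5552.475488 = -24.955650
|P − Q| = √((15.044349 − 13.642)² + (-24.955650 − -15.260)²) = 9.796540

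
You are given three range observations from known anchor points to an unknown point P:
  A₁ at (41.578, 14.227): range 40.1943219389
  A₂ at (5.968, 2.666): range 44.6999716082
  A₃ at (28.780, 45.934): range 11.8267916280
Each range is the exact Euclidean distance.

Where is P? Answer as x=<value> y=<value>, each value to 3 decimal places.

eq1: (x − 41.578)² + (y − 14.227)² = 40.1943219389²
eq2: (x − 5.968)² + (y − 2.666)² = 44.6999716082²
eq3: (x − 28.780)² + (y − 45.934)² = 11.8267916280²
eq1−eq3, eq1−eq2 (x²,y² cancel):
  -25.596·x + 63.414·y = 2482.793659
  -71.220·x − 23.122·y = -2270.916979
det = -25.596·-23.122 − 63.414·-71.220 = 5108.175792
x = (2482.793659·-23.122 − 63.414·-2270.916979) / 5108.175792 = 16.953366
y = (-25.596·-2270.916979 − 2482.793659·-71.220) / 5108.175792 = 45.995080

x=16.953 y=45.995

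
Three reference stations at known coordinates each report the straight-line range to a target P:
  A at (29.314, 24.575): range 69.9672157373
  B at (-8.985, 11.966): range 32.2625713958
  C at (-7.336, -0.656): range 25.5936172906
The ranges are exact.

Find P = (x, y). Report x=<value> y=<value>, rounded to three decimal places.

x=-30.031 y=-12.487

eq1: (x − 29.314)² + (y − 24.575)² = 69.9672157373²
eq2: (x + 8.985)² + (y − 11.966)² = 32.2625713958²
eq3: (x + 7.336)² + (y + 0.656)² = 25.5936172906²
eq1−eq3, eq1−eq2 (x²,y² cancel):
  -73.300·x − 50.462·y = 2831.384043
  -76.598·x − 25.218·y = 2615.211925
det = -73.300·-25.218 − -50.462·-76.598 = -2016.808876
x = (2831.384043·-25.218 − -50.462·2615.211925) / -2016.808876 = -30.031096
y = (-73.300·2615.211925 − 2831.384043·-76.598) / -2016.808876 = -12.486717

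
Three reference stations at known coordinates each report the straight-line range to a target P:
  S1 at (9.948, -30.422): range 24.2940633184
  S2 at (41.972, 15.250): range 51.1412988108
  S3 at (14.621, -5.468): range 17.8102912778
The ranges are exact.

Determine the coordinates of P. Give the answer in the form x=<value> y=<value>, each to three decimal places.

eq1: (x − 9.948)² + (y + 30.422)² = 24.2940633184²
eq2: (x − 41.972)² + (y − 15.250)² = 51.1412988108²
eq3: (x − 14.621)² + (y + 5.468)² = 17.8102912778²
eq2−eq1, eq2−eq3 (x²,y² cancel):
  -64.048·x − 91.344·y = 1055.480436
  -54.702·x − 41.436·y = 547.687350
det = -64.048·-41.436 − -91.344·-54.702 = -2342.806560
x = (1055.480436·-41.436 − -91.344·547.687350) / -2342.806560 = -2.686123
y = (-64.048·547.687350 − 1055.480436·-54.702) / -2342.806560 = -9.671567

x=-2.686 y=-9.672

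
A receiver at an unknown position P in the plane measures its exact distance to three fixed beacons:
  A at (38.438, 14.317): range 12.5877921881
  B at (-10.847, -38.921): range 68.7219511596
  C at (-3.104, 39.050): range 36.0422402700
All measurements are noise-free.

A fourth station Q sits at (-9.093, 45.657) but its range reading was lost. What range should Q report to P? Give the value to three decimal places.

eq1: (x − 38.438)² + (y − 14.317)² = 12.5877921881²
eq2: (x + 10.847)² + (y + 38.921)² = 68.7219511596²
eq3: (x + 3.104)² + (y − 39.050)² = 36.0422402700²
eq1−eq2, eq1−eq3 (x²,y² cancel):
  -98.570·x − 106.476·y = -4614.208742
  -83.084·x + 49.466·y = -1288.509589
det = -98.570·49.466 − -106.476·-83.084 = -13722.315604
x = (-4614.208742·49.466 − -106.476·-1288.509589) / -13722.315604 = 26.631205
y = (-98.570·-1288.509589 − -4614.208742·-83.084) / -13722.315604 = 18.681871
|P − Q| = √((26.631205 − -9.093)² + (18.681871 − 45.657)²) = 44.764678

44.765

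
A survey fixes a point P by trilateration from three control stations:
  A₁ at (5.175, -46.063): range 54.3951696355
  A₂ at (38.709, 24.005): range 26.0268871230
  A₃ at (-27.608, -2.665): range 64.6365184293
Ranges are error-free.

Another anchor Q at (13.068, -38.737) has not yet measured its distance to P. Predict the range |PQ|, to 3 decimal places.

eq1: (x − 5.175)² + (y + 46.063)² = 54.3951696355²
eq2: (x − 38.709)² + (y − 24.005)² = 26.0268871230²
eq3: (x + 27.608)² + (y + 2.665)² = 64.6365184293²
eq3−eq1, eq3−eq2 (x²,y² cancel):
  65.566·x − 86.796·y = 2598.321740
  132.634·x + 53.340·y = 4805.803478
det = 65.566·53.340 − -86.796·132.634 = 15009.391104
x = (2598.321740·53.340 − -86.796·4805.803478) / 15009.391104 = 37.024753
y = (65.566·4805.803478 − 2598.321740·132.634) / 15009.391104 = -1.967335
|P − Q| = √((37.024753 − 13.068)² + (-1.967335 − -38.737)²) = 43.885468

43.885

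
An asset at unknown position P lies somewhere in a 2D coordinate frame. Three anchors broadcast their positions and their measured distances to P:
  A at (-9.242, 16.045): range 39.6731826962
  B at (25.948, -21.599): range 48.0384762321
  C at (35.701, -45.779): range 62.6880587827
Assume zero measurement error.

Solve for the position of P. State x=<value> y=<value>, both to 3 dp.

eq1: (x + 9.242)² + (y − 16.045)² = 39.6731826962²
eq2: (x − 25.948)² + (y + 21.599)² = 48.0384762321²
eq3: (x − 35.701)² + (y + 45.779)² = 62.6880587827²
eq1−eq2, eq1−eq3 (x²,y² cancel):
  70.380·x − 75.288·y = 63.225143
  89.886·x − 123.648·y = 671.590364
det = 70.380·-123.648 − -75.288·89.886 = -1935.009072
x = (63.225143·-123.648 − -75.288·671.590364) / -1935.009072 = -22.090353
y = (70.380·671.590364 − 63.225143·89.886) / -1935.009072 = -21.490067

x=-22.090 y=-21.490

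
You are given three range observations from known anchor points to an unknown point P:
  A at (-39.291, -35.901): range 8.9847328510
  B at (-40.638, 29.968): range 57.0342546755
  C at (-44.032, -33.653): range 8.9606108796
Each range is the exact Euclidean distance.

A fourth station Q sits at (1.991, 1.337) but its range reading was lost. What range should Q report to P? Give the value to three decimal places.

eq1: (x + 39.291)² + (y + 35.901)² = 8.9847328510²
eq2: (x + 40.638)² + (y − 29.968)² = 57.0342546755²
eq3: (x + 44.032)² + (y + 33.653)² = 8.9606108796²
eq1−eq3, eq1−eq2 (x²,y² cancel):
  -9.482·x + 4.496·y = 239.109828
  -2.694·x + 131.738·y = -3455.317196
det = -9.482·131.738 − 4.496·-2.694 = -1237.027492
x = (239.109828·131.738 − 4.496·-3455.317196) / -1237.027492 = -38.022564
y = (-9.482·-3455.317196 − 239.109828·-2.694) / -1237.027492 = -27.006255
|P − Q| = √((-38.022564 − 1.991)² + (-27.006255 − 1.337)²) = 49.034940

49.035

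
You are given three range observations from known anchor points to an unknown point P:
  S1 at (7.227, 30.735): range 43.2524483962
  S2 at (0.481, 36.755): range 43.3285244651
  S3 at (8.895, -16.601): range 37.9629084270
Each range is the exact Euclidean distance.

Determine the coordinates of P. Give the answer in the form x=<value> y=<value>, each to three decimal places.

eq1: (x − 7.227)² + (y − 30.735)² = 43.2524483962²
eq2: (x − 0.481)² + (y − 36.755)² = 43.3285244651²
eq3: (x − 8.895)² + (y + 16.601)² = 37.9629084270²
eq1−eq3, eq1−eq2 (x²,y² cancel):
  3.336·x − 94.672·y = -212.563652
  -13.492·x + 12.040·y = 347.704892
det = 3.336·12.040 − -94.672·-13.492 = -1237.149184
x = (-212.563652·12.040 − -94.672·347.704892) / -1237.149184 = -24.539200
y = (3.336·347.704892 − -212.563652·-13.492) / -1237.149184 = 1.380565

x=-24.539 y=1.381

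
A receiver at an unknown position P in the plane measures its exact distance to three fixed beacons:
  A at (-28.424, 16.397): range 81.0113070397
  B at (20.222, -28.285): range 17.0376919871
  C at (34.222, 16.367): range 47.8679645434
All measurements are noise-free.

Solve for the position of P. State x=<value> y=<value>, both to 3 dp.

x=36.968 y=-31.422

eq1: (x + 28.424)² + (y − 16.397)² = 81.0113070397²
eq2: (x − 20.222)² + (y + 28.285)² = 17.0376919871²
eq3: (x − 34.222)² + (y − 16.367)² = 47.8679645434²
eq3−eq2, eq3−eq1 (x²,y² cancel):
  -28.000·x − 89.304·y = 1771.005617
  -125.292·x + 0.060·y = -4633.728427
det = -28.000·0.060 − -89.304·-125.292 = -11190.756768
x = (1771.005617·0.060 − -89.304·-4633.728427) / -11190.756768 = 36.968387
y = (-28.000·-4633.728427 − 1771.005617·-125.292) / -11190.756768 = -31.422114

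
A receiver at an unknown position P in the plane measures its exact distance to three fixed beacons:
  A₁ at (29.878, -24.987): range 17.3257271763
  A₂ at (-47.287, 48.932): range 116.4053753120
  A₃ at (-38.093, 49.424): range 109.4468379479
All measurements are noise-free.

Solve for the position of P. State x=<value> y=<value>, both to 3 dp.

eq1: (x − 29.878)² + (y + 24.987)² = 17.3257271763²
eq2: (x + 47.287)² + (y − 48.932)² = 116.4053753120²
eq3: (x + 38.093)² + (y − 49.424)² = 109.4468379479²
eq2−eq1, eq2−eq3 (x²,y² cancel):
  154.330·x − 147.838·y = 10136.674639
  18.388·x + 0.984·y = 835.008497
det = 154.330·0.984 − -147.838·18.388 = 2870.305864
x = (10136.674639·0.984 − -147.838·835.008497) / 2870.305864 = 46.483016
y = (154.330·835.008497 − 10136.674639·18.388) / 2870.305864 = -20.041875

x=46.483 y=-20.042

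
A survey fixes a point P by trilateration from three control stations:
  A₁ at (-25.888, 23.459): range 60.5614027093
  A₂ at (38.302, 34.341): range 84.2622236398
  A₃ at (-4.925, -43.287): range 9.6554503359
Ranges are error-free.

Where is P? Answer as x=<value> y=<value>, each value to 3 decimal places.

x=-9.713 y=-34.902

eq1: (x + 25.888)² + (y − 23.459)² = 60.5614027093²
eq2: (x − 38.302)² + (y − 34.341)² = 84.2622236398²
eq3: (x + 4.925)² + (y + 43.287)² = 9.6554503359²
eq2−eq3, eq2−eq1 (x²,y² cancel):
  -86.454·x − 155.256·y = 6258.567121
  -128.380·x − 21.764·y = 2006.604575
det = -86.454·-21.764 − -155.256·-128.380 = -18050.180424
x = (6258.567121·-21.764 − -155.256·2006.604575) / -18050.180424 = -9.713252
y = (-86.454·2006.604575 − 6258.567121·-128.380) / -18050.180424 = -34.902469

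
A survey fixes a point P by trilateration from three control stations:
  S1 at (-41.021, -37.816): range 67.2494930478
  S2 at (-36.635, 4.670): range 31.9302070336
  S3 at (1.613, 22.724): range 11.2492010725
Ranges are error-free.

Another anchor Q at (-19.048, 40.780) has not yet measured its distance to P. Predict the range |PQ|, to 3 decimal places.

eq1: (x + 41.021)² + (y + 37.816)² = 67.2494930478²
eq2: (x + 36.635)² + (y − 4.670)² = 31.9302070336²
eq3: (x − 1.613)² + (y − 22.724)² = 11.2492010725²
eq3−eq2, eq3−eq1 (x²,y² cancel):
  -76.496·x − 36.108·y = -48.043416
  -85.268·x − 121.080·y = -1802.159438
det = -76.496·-121.080 − -36.108·-85.268 = 6183.278736
x = (-48.043416·-121.080 − -36.108·-1802.159438) / 6183.278736 = -9.583148
y = (-76.496·-1802.159438 − -48.043416·-85.268) / 6183.278736 = 21.632766
|P − Q| = √((-9.583148 − -19.048)² + (21.632766 − 40.780)²) = 21.358839

21.359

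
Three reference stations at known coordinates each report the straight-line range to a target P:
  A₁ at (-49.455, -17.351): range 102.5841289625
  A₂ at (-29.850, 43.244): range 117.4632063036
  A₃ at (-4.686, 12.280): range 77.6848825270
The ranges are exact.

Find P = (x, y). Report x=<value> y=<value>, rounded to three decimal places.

x=49.863 y=-43.032

eq1: (x + 49.455)² + (y + 17.351)² = 102.5841289625²
eq2: (x + 29.850)² + (y − 43.244)² = 117.4632063036²
eq3: (x + 4.686)² + (y − 12.280)² = 77.6848825270²
eq3−eq2, eq3−eq1 (x²,y² cancel):
  -50.328·x + 61.928·y = -5174.354822
  -89.538·x − 59.262·y = -1914.465312
det = -50.328·-59.262 − 61.928·-89.538 = 8527.447200
x = (-5174.354822·-59.262 − 61.928·-1914.465312) / 8527.447200 = 49.862710
y = (-50.328·-1914.465312 − -5174.354822·-89.538) / 8527.447200 = -43.031656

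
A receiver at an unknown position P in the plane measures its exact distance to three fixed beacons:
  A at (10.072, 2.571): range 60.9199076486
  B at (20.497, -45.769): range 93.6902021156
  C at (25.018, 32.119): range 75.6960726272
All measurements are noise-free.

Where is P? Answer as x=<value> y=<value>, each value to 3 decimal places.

eq1: (x − 10.072)² + (y − 2.571)² = 60.9199076486²
eq2: (x − 20.497)² + (y + 45.769)² = 93.6902021156²
eq3: (x − 25.018)² + (y − 32.119)² = 75.6960726272²
eq3−eq2, eq3−eq1 (x²,y² cancel):
  -9.042·x − 155.776·y = -2190.560676
  -29.892·x − 59.096·y = 469.185003
det = -9.042·-59.096 − -155.776·-29.892 = -4122.110160
x = (-2190.560676·-59.096 − -155.776·469.185003) / -4122.110160 = -49.135304
y = (-9.042·469.185003 − -2190.560676·-29.892) / -4122.110160 = 16.914301

x=-49.135 y=16.914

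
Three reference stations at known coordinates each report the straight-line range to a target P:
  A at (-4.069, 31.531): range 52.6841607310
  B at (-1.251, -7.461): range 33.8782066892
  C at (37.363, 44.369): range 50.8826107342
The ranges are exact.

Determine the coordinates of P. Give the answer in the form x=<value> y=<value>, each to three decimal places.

eq1: (x + 4.069)² + (y − 31.531)² = 52.6841607310²
eq2: (x + 1.251)² + (y + 7.461)² = 33.8782066892²
eq3: (x − 37.363)² + (y − 44.369)² = 50.8826107342²
eq3−eq1, eq3−eq2 (x²,y² cancel):
  -82.864·x − 25.676·y = -2540.421925
  -77.228·x − 103.660·y = -1866.063221
det = -82.864·-103.660 − -25.676·-77.228 = 6606.776112
x = (-2540.421925·-103.660 − -25.676·-1866.063221) / 6606.776112 = 32.606992
y = (-82.864·-1866.063221 − -2540.421925·-77.228) / 6606.776112 = -6.290851

x=32.607 y=-6.291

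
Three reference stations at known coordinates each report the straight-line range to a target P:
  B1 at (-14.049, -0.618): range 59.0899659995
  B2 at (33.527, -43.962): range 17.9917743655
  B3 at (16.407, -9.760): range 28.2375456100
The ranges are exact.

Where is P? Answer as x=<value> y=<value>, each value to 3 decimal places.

x=38.924 y=-26.799

eq1: (x + 14.049)² + (y + 0.618)² = 59.0899659995²
eq2: (x − 33.527)² + (y + 43.962)² = 17.9917743655²
eq3: (x − 16.407)² + (y + 9.760)² = 28.2375456100²
eq3−eq2, eq3−eq1 (x²,y² cancel):
  34.240·x − 68.404·y = 3165.924961
  -60.912·x + 18.284·y = -2860.956024
det = 34.240·18.284 − -68.404·-60.912 = -3540.580288
x = (3165.924961·18.284 − -68.404·-2860.956024) / -3540.580288 = 38.924428
y = (34.240·-2860.956024 − 3165.924961·-60.912) / -3540.580288 = -26.798908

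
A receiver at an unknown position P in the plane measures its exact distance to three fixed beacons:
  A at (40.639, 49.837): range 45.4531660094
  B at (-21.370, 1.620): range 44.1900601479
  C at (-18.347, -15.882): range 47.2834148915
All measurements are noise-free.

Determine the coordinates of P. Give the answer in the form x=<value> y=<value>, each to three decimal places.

eq1: (x − 40.639)² + (y − 49.837)² = 45.4531660094²
eq2: (x + 21.370)² + (y − 1.620)² = 44.1900601479²
eq3: (x + 18.347)² + (y + 15.882)² = 47.2834148915²
eq2−eq1, eq2−eq3 (x²,y² cancel):
  124.018·x + 96.434·y = 3562.724706
  6.046·x − 35.004·y = -153.410875
det = 124.018·-35.004 − 96.434·6.046 = -4924.166036
x = (3562.724706·-35.004 − 96.434·-153.410875) / -4924.166036 = 22.321666
y = (124.018·-153.410875 − 3562.724706·6.046) / -4924.166036 = 8.238135

x=22.322 y=8.238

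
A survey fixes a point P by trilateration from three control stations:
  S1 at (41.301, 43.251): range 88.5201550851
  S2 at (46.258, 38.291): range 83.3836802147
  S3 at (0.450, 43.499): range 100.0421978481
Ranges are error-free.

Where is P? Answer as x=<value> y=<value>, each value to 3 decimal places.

x=46.930 y=-45.090

eq1: (x − 41.301)² + (y − 43.251)² = 88.5201550851²
eq2: (x − 46.258)² + (y − 38.291)² = 83.3836802147²
eq3: (x − 0.450)² + (y − 43.499)² = 100.0421978481²
eq2−eq1, eq2−eq3 (x²,y² cancel):
  -9.914·x + 9.920·y = -912.561373
  -91.616·x + 10.416·y = -4769.240968
det = -9.914·10.416 − 9.920·-91.616 = 805.566496
x = (-912.561373·10.416 − 9.920·-4769.240968) / 805.566496 = 46.930491
y = (-9.914·-4769.240968 − -912.561373·-91.616) / 805.566496 = -45.089968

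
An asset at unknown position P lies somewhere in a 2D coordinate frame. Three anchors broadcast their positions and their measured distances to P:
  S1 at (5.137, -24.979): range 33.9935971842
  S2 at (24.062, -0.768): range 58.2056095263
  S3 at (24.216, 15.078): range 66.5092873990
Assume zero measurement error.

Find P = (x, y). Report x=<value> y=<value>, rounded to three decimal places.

x=-28.857 y=-25.007

eq1: (x − 5.137)² + (y + 24.979)² = 33.9935971842²
eq2: (x − 24.062)² + (y + 0.768)² = 58.2056095263²
eq3: (x − 24.216)² + (y − 15.078)² = 66.5092873990²
eq3−eq1, eq3−eq2 (x²,y² cancel):
  -38.158·x − 80.114·y = 3104.499131
  -0.308·x − 31.692·y = 801.401258
det = -38.158·-31.692 − -80.114·-0.308 = 1184.628224
x = (3104.499131·-31.692 − -80.114·801.401258) / 1184.628224 = -28.856586
y = (-38.158·801.401258 − 3104.499131·-0.308) / 1184.628224 = -25.006734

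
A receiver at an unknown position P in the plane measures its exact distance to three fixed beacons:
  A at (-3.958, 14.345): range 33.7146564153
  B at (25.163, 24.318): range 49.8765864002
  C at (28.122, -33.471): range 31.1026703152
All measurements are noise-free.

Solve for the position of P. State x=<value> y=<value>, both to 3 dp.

eq1: (x + 3.958)² + (y − 14.345)² = 33.7146564153²
eq2: (x − 25.163)² + (y − 24.318)² = 49.8765864002²
eq3: (x − 28.122)² + (y + 33.471)² = 31.1026703152²
eq1−eq2, eq1−eq3 (x²,y² cancel):
  58.242·x + 19.946·y = -347.898910
  64.160·x − 95.632·y = 1859.011892
det = 58.242·-95.632 − 19.946·64.160 = -6849.534304
x = (-347.898910·-95.632 − 19.946·1859.011892) / -6849.534304 = 0.556181
y = (58.242·1859.011892 − -347.898910·64.160) / -6849.534304 = -19.066079

x=0.556 y=-19.066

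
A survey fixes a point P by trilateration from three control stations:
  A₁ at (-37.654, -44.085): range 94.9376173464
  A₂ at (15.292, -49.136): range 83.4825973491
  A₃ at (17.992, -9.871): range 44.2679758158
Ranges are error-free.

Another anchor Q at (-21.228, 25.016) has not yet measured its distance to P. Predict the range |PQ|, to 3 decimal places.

38.227

eq1: (x + 37.654)² + (y + 44.085)² = 94.9376173464²
eq2: (x − 15.292)² + (y + 49.136)² = 83.4825973491²
eq3: (x − 17.992)² + (y + 9.871)² = 44.2679758158²
eq2−eq1, eq2−eq3 (x²,y² cancel):
  -105.892·x + 10.102·y = -1330.687946
  5.400·x + 78.530·y = 2782.647322
det = -105.892·78.530 − 10.102·5.400 = -8370.249560
x = (-1330.687946·78.530 − 10.102·2782.647322) / -8370.249560 = 15.842924
y = (-105.892·2782.647322 − -1330.687946·5.400) / -8370.249560 = 34.344779
|P − Q| = √((15.842924 − -21.228)² + (34.344779 − 25.016)²) = 38.226686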